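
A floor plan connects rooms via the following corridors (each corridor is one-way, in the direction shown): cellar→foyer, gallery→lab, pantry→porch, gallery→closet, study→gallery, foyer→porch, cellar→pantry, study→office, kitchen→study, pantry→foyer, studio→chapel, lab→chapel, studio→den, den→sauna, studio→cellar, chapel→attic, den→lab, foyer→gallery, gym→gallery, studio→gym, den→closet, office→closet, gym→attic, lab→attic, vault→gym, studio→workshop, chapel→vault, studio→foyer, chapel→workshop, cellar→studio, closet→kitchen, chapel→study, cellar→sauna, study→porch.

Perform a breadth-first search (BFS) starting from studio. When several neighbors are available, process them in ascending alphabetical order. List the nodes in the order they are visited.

Visit studio; enqueue cellar, chapel, den, foyer, gym, workshop → queue [cellar, chapel, den, foyer, gym, workshop]
Visit cellar; enqueue pantry, sauna → queue [chapel, den, foyer, gym, workshop, pantry, sauna]
Visit chapel; enqueue attic, study, vault → queue [den, foyer, gym, workshop, pantry, sauna, attic, study, vault]
Visit den; enqueue closet, lab → queue [foyer, gym, workshop, pantry, sauna, attic, study, vault, closet, lab]
Visit foyer; enqueue gallery, porch → queue [gym, workshop, pantry, sauna, attic, study, vault, closet, lab, gallery, porch]
Visit gym → queue [workshop, pantry, sauna, attic, study, vault, closet, lab, gallery, porch]
Visit workshop → queue [pantry, sauna, attic, study, vault, closet, lab, gallery, porch]
Visit pantry → queue [sauna, attic, study, vault, closet, lab, gallery, porch]
Visit sauna → queue [attic, study, vault, closet, lab, gallery, porch]
Visit attic → queue [study, vault, closet, lab, gallery, porch]
Visit study; enqueue office → queue [vault, closet, lab, gallery, porch, office]
Visit vault → queue [closet, lab, gallery, porch, office]
Visit closet; enqueue kitchen → queue [lab, gallery, porch, office, kitchen]
Visit lab → queue [gallery, porch, office, kitchen]
Visit gallery → queue [porch, office, kitchen]
Visit porch → queue [office, kitchen]
Visit office → queue [kitchen]
Visit kitchen → queue []

studio -> cellar -> chapel -> den -> foyer -> gym -> workshop -> pantry -> sauna -> attic -> study -> vault -> closet -> lab -> gallery -> porch -> office -> kitchen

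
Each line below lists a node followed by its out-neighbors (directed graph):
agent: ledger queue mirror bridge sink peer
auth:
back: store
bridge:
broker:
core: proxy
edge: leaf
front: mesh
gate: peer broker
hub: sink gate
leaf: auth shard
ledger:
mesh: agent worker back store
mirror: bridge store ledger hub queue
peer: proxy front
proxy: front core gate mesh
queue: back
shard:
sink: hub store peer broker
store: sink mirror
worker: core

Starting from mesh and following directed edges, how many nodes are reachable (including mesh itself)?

17

BFS from mesh visits: mesh, agent, back, store, worker, bridge, ledger, mirror, peer, queue, sink, core, hub, front, proxy, broker, gate
Reachable nodes: 17 of 21 total.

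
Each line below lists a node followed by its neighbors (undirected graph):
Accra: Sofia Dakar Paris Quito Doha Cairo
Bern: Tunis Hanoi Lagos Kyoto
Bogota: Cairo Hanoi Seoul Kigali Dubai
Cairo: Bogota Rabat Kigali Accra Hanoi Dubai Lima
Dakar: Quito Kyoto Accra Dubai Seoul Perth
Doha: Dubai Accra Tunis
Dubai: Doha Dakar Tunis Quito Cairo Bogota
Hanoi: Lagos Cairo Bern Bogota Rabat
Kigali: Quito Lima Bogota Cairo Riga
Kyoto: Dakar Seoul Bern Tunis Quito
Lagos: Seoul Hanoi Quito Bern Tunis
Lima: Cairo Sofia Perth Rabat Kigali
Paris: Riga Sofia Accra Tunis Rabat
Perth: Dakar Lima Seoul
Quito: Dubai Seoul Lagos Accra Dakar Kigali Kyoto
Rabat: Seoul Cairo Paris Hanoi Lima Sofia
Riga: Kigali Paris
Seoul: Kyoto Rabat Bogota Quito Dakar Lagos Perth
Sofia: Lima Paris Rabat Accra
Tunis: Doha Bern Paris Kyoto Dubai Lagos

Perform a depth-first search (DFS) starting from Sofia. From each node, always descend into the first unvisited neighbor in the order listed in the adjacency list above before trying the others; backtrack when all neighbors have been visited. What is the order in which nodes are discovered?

Sofia → Lima → Cairo → Bogota → Hanoi → Lagos → Seoul → Kyoto → Dakar → Quito → Dubai → Doha → Accra → Paris → Riga → Kigali → Tunis → Bern → Rabat → Perth

Visit Sofia
Sofia → Lima
Lima → Cairo
Cairo → Bogota
Bogota → Hanoi
Hanoi → Lagos
Lagos → Seoul
Seoul → Kyoto
Kyoto → Dakar
Dakar → Quito
Quito → Dubai
Dubai → Doha
Doha → Accra
Accra → Paris
Paris → Riga
Riga → Kigali
Paris → Tunis
Tunis → Bern
Paris → Rabat
Dakar → Perth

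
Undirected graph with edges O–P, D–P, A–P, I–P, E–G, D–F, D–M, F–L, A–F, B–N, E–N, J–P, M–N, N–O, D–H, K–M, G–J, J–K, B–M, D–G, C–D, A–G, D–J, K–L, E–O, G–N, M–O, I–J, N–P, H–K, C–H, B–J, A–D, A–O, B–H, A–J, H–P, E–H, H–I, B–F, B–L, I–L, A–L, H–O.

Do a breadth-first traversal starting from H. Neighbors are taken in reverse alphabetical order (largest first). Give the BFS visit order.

Visit H; enqueue P, O, K, I, E, D, C, B → queue [P, O, K, I, E, D, C, B]
Visit P; enqueue N, J, A → queue [O, K, I, E, D, C, B, N, J, A]
Visit O; enqueue M → queue [K, I, E, D, C, B, N, J, A, M]
Visit K; enqueue L → queue [I, E, D, C, B, N, J, A, M, L]
Visit I → queue [E, D, C, B, N, J, A, M, L]
Visit E; enqueue G → queue [D, C, B, N, J, A, M, L, G]
Visit D; enqueue F → queue [C, B, N, J, A, M, L, G, F]
Visit C → queue [B, N, J, A, M, L, G, F]
Visit B → queue [N, J, A, M, L, G, F]
Visit N → queue [J, A, M, L, G, F]
Visit J → queue [A, M, L, G, F]
Visit A → queue [M, L, G, F]
Visit M → queue [L, G, F]
Visit L → queue [G, F]
Visit G → queue [F]
Visit F → queue []

H, P, O, K, I, E, D, C, B, N, J, A, M, L, G, F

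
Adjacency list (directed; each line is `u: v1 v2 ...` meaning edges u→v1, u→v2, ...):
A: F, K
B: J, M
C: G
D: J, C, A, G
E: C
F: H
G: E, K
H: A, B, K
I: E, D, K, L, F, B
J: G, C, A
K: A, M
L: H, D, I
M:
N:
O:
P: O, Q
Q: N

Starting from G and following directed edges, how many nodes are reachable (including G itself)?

10

BFS from G visits: G, K, E, M, A, C, F, H, B, J
Reachable nodes: 10 of 17 total.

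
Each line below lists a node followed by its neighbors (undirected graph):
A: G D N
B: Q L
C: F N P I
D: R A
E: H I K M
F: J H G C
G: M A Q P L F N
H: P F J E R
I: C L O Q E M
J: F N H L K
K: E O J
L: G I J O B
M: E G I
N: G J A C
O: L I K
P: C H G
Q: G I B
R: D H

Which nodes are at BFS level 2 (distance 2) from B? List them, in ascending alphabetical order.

Level 0: B
Level 1: L, Q
Level 2: G, I, J, O
Level 3: A, C, E, F, H, K, M, N, P
Level 4: D, R

G, I, J, O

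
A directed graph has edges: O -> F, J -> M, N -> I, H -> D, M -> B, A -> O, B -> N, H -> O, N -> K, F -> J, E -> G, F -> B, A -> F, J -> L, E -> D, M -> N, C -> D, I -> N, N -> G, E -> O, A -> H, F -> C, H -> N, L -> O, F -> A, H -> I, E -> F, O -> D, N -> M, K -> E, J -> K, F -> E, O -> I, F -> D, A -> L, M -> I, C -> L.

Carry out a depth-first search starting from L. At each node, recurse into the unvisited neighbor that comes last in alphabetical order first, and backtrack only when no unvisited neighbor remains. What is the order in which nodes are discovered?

L -> O -> I -> N -> M -> B -> K -> E -> G -> F -> J -> D -> C -> A -> H

Visit L
L → O
O → I
I → N
N → M
M → B
N → K
K → E
E → G
E → F
F → J
F → D
F → C
F → A
A → H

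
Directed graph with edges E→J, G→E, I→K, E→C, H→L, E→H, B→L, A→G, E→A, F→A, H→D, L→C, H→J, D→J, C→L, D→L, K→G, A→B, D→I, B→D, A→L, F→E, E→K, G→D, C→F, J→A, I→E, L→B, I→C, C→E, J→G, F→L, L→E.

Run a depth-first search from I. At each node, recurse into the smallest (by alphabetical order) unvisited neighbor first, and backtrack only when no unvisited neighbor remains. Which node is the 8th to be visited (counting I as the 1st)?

G

Visit I
I → C
C → E
E → A
A → B
B → D
D → J
J → G
D → L
E → H
E → K
C → F

Visit order: I, C, E, A, B, D, J, G, L, H, K, F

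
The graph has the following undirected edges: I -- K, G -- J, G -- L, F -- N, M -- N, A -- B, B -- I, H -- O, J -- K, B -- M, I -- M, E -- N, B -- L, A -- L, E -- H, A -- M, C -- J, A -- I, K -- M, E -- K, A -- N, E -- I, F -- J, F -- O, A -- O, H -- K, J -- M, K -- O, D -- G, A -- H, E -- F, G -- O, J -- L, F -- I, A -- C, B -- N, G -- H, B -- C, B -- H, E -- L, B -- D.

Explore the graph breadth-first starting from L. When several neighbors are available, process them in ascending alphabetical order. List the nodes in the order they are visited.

Visit L; enqueue A, B, E, G, J → queue [A, B, E, G, J]
Visit A; enqueue C, H, I, M, N, O → queue [B, E, G, J, C, H, I, M, N, O]
Visit B; enqueue D → queue [E, G, J, C, H, I, M, N, O, D]
Visit E; enqueue F, K → queue [G, J, C, H, I, M, N, O, D, F, K]
Visit G → queue [J, C, H, I, M, N, O, D, F, K]
Visit J → queue [C, H, I, M, N, O, D, F, K]
Visit C → queue [H, I, M, N, O, D, F, K]
Visit H → queue [I, M, N, O, D, F, K]
Visit I → queue [M, N, O, D, F, K]
Visit M → queue [N, O, D, F, K]
Visit N → queue [O, D, F, K]
Visit O → queue [D, F, K]
Visit D → queue [F, K]
Visit F → queue [K]
Visit K → queue []

L, A, B, E, G, J, C, H, I, M, N, O, D, F, K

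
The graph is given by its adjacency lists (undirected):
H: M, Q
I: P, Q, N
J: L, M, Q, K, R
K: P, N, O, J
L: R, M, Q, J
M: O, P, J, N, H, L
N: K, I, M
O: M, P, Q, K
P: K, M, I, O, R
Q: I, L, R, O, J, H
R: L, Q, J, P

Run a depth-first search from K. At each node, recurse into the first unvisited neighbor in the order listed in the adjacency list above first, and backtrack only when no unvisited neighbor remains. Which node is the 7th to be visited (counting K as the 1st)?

Visit K
K → P
P → M
M → O
O → Q
Q → I
I → N
Q → L
L → R
R → J
Q → H

Visit order: K, P, M, O, Q, I, N, L, R, J, H

N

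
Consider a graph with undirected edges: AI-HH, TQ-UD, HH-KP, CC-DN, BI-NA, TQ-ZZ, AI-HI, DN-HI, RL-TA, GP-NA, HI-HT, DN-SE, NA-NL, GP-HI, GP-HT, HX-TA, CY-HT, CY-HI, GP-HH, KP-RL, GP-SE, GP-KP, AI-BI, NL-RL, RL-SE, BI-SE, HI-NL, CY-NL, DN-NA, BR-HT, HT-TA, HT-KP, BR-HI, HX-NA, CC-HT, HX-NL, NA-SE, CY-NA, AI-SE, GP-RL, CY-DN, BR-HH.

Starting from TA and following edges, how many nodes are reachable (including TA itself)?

17

BFS from TA visits: TA, HT, HX, RL, BR, CC, CY, GP, HI, KP, NA, NL, SE, HH, DN, AI, BI
Reachable nodes: 17 of 20 total.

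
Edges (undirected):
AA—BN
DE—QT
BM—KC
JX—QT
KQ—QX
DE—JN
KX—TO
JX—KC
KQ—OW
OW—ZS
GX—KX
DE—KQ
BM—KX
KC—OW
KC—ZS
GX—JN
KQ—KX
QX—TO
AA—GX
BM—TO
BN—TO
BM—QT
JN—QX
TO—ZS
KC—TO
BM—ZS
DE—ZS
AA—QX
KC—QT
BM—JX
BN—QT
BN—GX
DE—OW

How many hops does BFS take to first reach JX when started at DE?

Level 0: DE
Level 1: JN, KQ, OW, QT, ZS
Level 2: BM, BN, GX, JX, KC, KX, QX, TO
Level 3: AA
JX first appears at level 2.

2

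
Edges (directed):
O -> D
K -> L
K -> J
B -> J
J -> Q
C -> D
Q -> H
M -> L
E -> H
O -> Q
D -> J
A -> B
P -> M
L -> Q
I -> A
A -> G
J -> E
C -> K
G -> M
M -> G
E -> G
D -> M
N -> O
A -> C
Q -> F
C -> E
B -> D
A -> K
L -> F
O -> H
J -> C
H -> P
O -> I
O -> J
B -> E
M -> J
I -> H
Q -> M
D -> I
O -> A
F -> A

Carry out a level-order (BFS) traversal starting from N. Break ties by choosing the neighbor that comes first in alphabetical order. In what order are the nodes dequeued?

N → O → A → D → H → I → J → Q → B → C → G → K → M → P → E → F → L

Visit N; enqueue O → queue [O]
Visit O; enqueue A, D, H, I, J, Q → queue [A, D, H, I, J, Q]
Visit A; enqueue B, C, G, K → queue [D, H, I, J, Q, B, C, G, K]
Visit D; enqueue M → queue [H, I, J, Q, B, C, G, K, M]
Visit H; enqueue P → queue [I, J, Q, B, C, G, K, M, P]
Visit I → queue [J, Q, B, C, G, K, M, P]
Visit J; enqueue E → queue [Q, B, C, G, K, M, P, E]
Visit Q; enqueue F → queue [B, C, G, K, M, P, E, F]
Visit B → queue [C, G, K, M, P, E, F]
Visit C → queue [G, K, M, P, E, F]
Visit G → queue [K, M, P, E, F]
Visit K; enqueue L → queue [M, P, E, F, L]
Visit M → queue [P, E, F, L]
Visit P → queue [E, F, L]
Visit E → queue [F, L]
Visit F → queue [L]
Visit L → queue []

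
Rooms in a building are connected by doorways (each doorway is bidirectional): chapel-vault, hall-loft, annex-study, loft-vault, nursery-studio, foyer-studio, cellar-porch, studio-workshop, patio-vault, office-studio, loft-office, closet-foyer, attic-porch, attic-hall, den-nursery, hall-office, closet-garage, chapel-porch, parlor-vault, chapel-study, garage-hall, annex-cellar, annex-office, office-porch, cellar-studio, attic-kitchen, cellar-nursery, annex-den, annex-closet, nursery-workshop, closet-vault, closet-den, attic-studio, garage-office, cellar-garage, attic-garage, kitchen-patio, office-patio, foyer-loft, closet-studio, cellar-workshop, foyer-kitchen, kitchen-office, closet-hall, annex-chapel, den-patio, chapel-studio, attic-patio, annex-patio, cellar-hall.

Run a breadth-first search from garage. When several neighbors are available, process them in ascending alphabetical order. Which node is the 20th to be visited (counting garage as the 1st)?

parlor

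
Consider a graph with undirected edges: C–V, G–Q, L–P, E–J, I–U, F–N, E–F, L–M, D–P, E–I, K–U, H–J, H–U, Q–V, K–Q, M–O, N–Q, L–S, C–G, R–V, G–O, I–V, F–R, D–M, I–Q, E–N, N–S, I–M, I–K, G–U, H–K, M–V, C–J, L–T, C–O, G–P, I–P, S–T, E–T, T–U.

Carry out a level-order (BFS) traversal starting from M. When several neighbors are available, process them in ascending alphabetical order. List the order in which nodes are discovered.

M D I L O V P E K Q U S T C G R F J N H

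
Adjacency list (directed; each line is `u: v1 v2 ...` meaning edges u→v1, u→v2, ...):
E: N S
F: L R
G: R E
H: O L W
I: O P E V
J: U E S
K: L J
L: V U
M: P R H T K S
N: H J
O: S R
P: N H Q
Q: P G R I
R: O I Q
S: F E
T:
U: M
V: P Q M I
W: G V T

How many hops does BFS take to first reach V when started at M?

3

Level 0: M
Level 1: H, K, P, R, S, T
Level 2: E, F, I, J, L, N, O, Q, W
Level 3: G, U, V
V first appears at level 3.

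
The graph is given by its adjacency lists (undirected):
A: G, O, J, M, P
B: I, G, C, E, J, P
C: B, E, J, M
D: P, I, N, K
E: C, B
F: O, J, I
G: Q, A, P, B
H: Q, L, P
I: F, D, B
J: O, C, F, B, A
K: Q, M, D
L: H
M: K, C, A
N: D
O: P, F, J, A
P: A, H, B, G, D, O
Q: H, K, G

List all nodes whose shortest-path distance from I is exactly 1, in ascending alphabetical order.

B, D, F

Level 0: I
Level 1: B, D, F
Level 2: C, E, G, J, K, N, O, P
Level 3: A, H, M, Q
Level 4: L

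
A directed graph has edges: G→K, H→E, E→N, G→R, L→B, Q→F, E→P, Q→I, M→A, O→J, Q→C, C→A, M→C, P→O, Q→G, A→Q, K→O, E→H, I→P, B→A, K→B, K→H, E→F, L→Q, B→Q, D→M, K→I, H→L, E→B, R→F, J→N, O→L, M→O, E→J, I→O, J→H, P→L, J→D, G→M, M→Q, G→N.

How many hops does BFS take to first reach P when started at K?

Level 0: K
Level 1: B, H, I, O
Level 2: A, E, J, L, P, Q
Level 3: C, D, F, G, N
Level 4: M, R
P first appears at level 2.

2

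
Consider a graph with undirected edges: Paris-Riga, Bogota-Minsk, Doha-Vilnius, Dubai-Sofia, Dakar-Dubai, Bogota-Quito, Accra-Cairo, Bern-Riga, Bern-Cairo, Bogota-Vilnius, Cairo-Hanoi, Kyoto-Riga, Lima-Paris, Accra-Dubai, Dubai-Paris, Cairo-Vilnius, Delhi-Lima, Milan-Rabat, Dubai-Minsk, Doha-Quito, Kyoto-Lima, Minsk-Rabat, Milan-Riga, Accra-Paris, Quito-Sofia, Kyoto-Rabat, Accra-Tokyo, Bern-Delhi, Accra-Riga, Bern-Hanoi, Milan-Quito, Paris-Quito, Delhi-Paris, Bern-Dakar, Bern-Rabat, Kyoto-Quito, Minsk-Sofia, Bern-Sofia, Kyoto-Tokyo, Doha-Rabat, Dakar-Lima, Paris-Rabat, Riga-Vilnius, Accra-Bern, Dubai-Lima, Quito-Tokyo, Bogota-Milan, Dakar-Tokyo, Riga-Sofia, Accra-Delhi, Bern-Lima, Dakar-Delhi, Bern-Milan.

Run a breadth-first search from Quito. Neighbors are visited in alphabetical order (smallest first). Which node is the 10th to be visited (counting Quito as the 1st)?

Vilnius

Visit Quito; enqueue Bogota, Doha, Kyoto, Milan, Paris, Sofia, Tokyo → queue [Bogota, Doha, Kyoto, Milan, Paris, Sofia, Tokyo]
Visit Bogota; enqueue Minsk, Vilnius → queue [Doha, Kyoto, Milan, Paris, Sofia, Tokyo, Minsk, Vilnius]
Visit Doha; enqueue Rabat → queue [Kyoto, Milan, Paris, Sofia, Tokyo, Minsk, Vilnius, Rabat]
Visit Kyoto; enqueue Lima, Riga → queue [Milan, Paris, Sofia, Tokyo, Minsk, Vilnius, Rabat, Lima, Riga]
Visit Milan; enqueue Bern → queue [Paris, Sofia, Tokyo, Minsk, Vilnius, Rabat, Lima, Riga, Bern]
Visit Paris; enqueue Accra, Delhi, Dubai → queue [Sofia, Tokyo, Minsk, Vilnius, Rabat, Lima, Riga, Bern, Accra, Delhi, Dubai]
Visit Sofia → queue [Tokyo, Minsk, Vilnius, Rabat, Lima, Riga, Bern, Accra, Delhi, Dubai]
Visit Tokyo; enqueue Dakar → queue [Minsk, Vilnius, Rabat, Lima, Riga, Bern, Accra, Delhi, Dubai, Dakar]
Visit Minsk → queue [Vilnius, Rabat, Lima, Riga, Bern, Accra, Delhi, Dubai, Dakar]
Visit Vilnius; enqueue Cairo → queue [Rabat, Lima, Riga, Bern, Accra, Delhi, Dubai, Dakar, Cairo]
Visit Rabat → queue [Lima, Riga, Bern, Accra, Delhi, Dubai, Dakar, Cairo]
Visit Lima → queue [Riga, Bern, Accra, Delhi, Dubai, Dakar, Cairo]
Visit Riga → queue [Bern, Accra, Delhi, Dubai, Dakar, Cairo]
Visit Bern; enqueue Hanoi → queue [Accra, Delhi, Dubai, Dakar, Cairo, Hanoi]
Visit Accra → queue [Delhi, Dubai, Dakar, Cairo, Hanoi]
Visit Delhi → queue [Dubai, Dakar, Cairo, Hanoi]
Visit Dubai → queue [Dakar, Cairo, Hanoi]
Visit Dakar → queue [Cairo, Hanoi]
Visit Cairo → queue [Hanoi]
Visit Hanoi → queue []

Visit order: Quito, Bogota, Doha, Kyoto, Milan, Paris, Sofia, Tokyo, Minsk, Vilnius, Rabat, Lima, Riga, Bern, Accra, Delhi, Dubai, Dakar, Cairo, Hanoi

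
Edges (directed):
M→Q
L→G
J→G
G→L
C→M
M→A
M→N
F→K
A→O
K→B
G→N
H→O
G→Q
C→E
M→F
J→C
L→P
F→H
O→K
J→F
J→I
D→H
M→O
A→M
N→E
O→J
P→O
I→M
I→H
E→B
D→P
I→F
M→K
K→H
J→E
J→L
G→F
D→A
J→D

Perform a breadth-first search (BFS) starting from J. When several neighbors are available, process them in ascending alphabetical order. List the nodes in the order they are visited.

Visit J; enqueue C, D, E, F, G, I, L → queue [C, D, E, F, G, I, L]
Visit C; enqueue M → queue [D, E, F, G, I, L, M]
Visit D; enqueue A, H, P → queue [E, F, G, I, L, M, A, H, P]
Visit E; enqueue B → queue [F, G, I, L, M, A, H, P, B]
Visit F; enqueue K → queue [G, I, L, M, A, H, P, B, K]
Visit G; enqueue N, Q → queue [I, L, M, A, H, P, B, K, N, Q]
Visit I → queue [L, M, A, H, P, B, K, N, Q]
Visit L → queue [M, A, H, P, B, K, N, Q]
Visit M; enqueue O → queue [A, H, P, B, K, N, Q, O]
Visit A → queue [H, P, B, K, N, Q, O]
Visit H → queue [P, B, K, N, Q, O]
Visit P → queue [B, K, N, Q, O]
Visit B → queue [K, N, Q, O]
Visit K → queue [N, Q, O]
Visit N → queue [Q, O]
Visit Q → queue [O]
Visit O → queue []

J, C, D, E, F, G, I, L, M, A, H, P, B, K, N, Q, O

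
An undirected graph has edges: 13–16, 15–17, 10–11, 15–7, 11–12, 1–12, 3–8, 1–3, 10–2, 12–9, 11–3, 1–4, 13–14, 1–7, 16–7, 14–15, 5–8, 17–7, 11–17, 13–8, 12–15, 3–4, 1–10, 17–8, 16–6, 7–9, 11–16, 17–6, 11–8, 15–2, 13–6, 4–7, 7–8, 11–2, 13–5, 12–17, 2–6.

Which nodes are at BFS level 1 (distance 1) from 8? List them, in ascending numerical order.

Level 0: 8
Level 1: 3, 5, 7, 11, 13, 17
Level 2: 1, 2, 4, 6, 9, 10, 12, 14, 15, 16

3, 5, 7, 11, 13, 17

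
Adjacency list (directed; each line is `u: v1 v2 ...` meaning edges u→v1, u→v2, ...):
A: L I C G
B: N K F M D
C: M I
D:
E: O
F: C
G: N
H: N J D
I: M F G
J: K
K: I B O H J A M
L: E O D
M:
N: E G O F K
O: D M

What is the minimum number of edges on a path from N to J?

2

Level 0: N
Level 1: E, F, G, K, O
Level 2: A, B, C, D, H, I, J, M
Level 3: L
J first appears at level 2.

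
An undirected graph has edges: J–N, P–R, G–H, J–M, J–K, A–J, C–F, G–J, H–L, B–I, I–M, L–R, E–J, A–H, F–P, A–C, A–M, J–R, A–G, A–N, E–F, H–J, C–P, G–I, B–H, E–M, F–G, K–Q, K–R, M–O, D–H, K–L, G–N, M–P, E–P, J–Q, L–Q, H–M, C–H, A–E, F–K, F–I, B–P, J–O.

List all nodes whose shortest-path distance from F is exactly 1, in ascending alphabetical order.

C, E, G, I, K, P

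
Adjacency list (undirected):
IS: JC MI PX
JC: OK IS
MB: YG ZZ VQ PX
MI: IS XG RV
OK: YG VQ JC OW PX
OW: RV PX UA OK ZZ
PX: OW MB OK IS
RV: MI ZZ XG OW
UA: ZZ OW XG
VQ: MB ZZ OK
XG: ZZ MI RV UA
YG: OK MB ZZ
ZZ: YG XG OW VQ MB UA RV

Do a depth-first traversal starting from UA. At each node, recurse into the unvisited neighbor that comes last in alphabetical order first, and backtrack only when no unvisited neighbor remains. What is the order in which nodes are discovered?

UA → ZZ → YG → OK → VQ → MB → PX → OW → RV → XG → MI → IS → JC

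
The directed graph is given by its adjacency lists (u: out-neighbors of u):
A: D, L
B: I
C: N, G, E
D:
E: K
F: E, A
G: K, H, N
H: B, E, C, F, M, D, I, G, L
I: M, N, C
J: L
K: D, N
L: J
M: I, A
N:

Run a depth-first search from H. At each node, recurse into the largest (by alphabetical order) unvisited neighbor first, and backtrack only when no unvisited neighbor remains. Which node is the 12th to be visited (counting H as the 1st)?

J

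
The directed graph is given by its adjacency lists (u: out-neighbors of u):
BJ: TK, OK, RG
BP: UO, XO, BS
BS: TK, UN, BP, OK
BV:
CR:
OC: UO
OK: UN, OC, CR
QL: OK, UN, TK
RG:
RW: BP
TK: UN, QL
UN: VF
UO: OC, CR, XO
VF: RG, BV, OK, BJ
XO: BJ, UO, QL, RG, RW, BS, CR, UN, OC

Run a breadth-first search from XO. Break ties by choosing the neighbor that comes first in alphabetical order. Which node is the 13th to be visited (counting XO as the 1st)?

Visit XO; enqueue BJ, BS, CR, OC, QL, RG, RW, UN, UO → queue [BJ, BS, CR, OC, QL, RG, RW, UN, UO]
Visit BJ; enqueue OK, TK → queue [BS, CR, OC, QL, RG, RW, UN, UO, OK, TK]
Visit BS; enqueue BP → queue [CR, OC, QL, RG, RW, UN, UO, OK, TK, BP]
Visit CR → queue [OC, QL, RG, RW, UN, UO, OK, TK, BP]
Visit OC → queue [QL, RG, RW, UN, UO, OK, TK, BP]
Visit QL → queue [RG, RW, UN, UO, OK, TK, BP]
Visit RG → queue [RW, UN, UO, OK, TK, BP]
Visit RW → queue [UN, UO, OK, TK, BP]
Visit UN; enqueue VF → queue [UO, OK, TK, BP, VF]
Visit UO → queue [OK, TK, BP, VF]
Visit OK → queue [TK, BP, VF]
Visit TK → queue [BP, VF]
Visit BP → queue [VF]
Visit VF; enqueue BV → queue [BV]
Visit BV → queue []

Visit order: XO, BJ, BS, CR, OC, QL, RG, RW, UN, UO, OK, TK, BP, VF, BV

BP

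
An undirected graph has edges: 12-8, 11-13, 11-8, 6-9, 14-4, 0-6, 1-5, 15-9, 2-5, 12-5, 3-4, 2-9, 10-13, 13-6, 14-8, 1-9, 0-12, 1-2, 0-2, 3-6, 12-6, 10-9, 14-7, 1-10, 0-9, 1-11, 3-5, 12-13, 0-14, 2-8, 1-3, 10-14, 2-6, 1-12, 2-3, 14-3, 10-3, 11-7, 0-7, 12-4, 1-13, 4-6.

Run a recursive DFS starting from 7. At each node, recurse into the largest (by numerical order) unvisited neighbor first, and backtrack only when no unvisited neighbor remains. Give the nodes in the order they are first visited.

7 14 10 13 12 8 11 1 9 15 6 4 3 5 2 0

Visit 7
7 → 14
14 → 10
10 → 13
13 → 12
12 → 8
8 → 11
11 → 1
1 → 9
9 → 15
9 → 6
6 → 4
4 → 3
3 → 5
5 → 2
2 → 0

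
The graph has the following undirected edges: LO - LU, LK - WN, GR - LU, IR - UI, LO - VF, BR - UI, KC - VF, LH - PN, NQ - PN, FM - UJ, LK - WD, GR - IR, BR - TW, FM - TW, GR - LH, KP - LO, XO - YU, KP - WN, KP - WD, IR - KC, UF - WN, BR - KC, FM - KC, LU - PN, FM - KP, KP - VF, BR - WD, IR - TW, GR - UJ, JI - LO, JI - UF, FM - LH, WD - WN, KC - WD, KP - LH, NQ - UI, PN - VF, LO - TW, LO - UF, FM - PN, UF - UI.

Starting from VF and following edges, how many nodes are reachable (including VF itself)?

20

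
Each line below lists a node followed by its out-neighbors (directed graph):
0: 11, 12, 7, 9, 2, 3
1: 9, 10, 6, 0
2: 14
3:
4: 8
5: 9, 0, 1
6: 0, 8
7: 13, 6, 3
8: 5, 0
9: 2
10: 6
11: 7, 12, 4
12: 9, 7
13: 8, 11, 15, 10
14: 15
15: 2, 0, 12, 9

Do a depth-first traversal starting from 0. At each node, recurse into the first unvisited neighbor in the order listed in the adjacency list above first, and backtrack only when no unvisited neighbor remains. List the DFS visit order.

Visit 0
0 → 11
11 → 7
7 → 13
13 → 8
8 → 5
5 → 9
9 → 2
2 → 14
14 → 15
15 → 12
5 → 1
1 → 10
10 → 6
7 → 3
11 → 4

0 → 11 → 7 → 13 → 8 → 5 → 9 → 2 → 14 → 15 → 12 → 1 → 10 → 6 → 3 → 4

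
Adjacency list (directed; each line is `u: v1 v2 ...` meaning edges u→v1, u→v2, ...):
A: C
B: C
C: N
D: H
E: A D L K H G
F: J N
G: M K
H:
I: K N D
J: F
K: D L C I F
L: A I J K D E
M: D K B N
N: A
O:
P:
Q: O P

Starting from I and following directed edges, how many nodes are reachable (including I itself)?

BFS from I visits: I, K, N, D, L, C, F, A, H, J, E, G, M, B
Reachable nodes: 14 of 17 total.

14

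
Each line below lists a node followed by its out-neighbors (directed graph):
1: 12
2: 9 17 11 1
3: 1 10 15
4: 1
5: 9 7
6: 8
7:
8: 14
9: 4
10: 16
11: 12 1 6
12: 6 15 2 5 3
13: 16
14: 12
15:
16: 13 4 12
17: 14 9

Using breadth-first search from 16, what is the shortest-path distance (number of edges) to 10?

Level 0: 16
Level 1: 4, 12, 13
Level 2: 1, 2, 3, 5, 6, 15
Level 3: 7, 8, 9, 10, 11, 17
Level 4: 14
10 first appears at level 3.

3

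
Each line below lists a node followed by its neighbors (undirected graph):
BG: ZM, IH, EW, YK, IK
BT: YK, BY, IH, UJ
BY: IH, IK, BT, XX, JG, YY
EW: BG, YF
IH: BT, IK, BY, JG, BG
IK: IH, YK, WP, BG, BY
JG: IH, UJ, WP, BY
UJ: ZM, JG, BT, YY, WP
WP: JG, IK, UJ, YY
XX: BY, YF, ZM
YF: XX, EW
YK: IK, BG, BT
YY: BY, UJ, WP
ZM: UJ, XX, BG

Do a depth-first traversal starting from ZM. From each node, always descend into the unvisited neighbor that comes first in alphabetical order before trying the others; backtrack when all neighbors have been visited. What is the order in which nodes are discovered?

Visit ZM
ZM → BG
BG → EW
EW → YF
YF → XX
XX → BY
BY → BT
BT → IH
IH → IK
IK → WP
WP → JG
JG → UJ
UJ → YY
IK → YK

ZM, BG, EW, YF, XX, BY, BT, IH, IK, WP, JG, UJ, YY, YK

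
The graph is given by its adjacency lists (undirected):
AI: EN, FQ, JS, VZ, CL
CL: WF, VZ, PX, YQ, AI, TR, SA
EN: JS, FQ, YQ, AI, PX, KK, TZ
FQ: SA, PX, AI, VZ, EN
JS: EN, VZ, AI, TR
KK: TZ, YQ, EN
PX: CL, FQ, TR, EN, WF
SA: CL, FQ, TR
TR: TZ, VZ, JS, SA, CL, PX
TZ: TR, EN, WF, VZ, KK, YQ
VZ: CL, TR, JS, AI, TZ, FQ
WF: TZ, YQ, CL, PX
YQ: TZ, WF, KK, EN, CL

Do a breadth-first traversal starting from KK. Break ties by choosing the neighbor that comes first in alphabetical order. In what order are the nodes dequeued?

KK EN TZ YQ AI FQ JS PX TR VZ WF CL SA

Visit KK; enqueue EN, TZ, YQ → queue [EN, TZ, YQ]
Visit EN; enqueue AI, FQ, JS, PX → queue [TZ, YQ, AI, FQ, JS, PX]
Visit TZ; enqueue TR, VZ, WF → queue [YQ, AI, FQ, JS, PX, TR, VZ, WF]
Visit YQ; enqueue CL → queue [AI, FQ, JS, PX, TR, VZ, WF, CL]
Visit AI → queue [FQ, JS, PX, TR, VZ, WF, CL]
Visit FQ; enqueue SA → queue [JS, PX, TR, VZ, WF, CL, SA]
Visit JS → queue [PX, TR, VZ, WF, CL, SA]
Visit PX → queue [TR, VZ, WF, CL, SA]
Visit TR → queue [VZ, WF, CL, SA]
Visit VZ → queue [WF, CL, SA]
Visit WF → queue [CL, SA]
Visit CL → queue [SA]
Visit SA → queue []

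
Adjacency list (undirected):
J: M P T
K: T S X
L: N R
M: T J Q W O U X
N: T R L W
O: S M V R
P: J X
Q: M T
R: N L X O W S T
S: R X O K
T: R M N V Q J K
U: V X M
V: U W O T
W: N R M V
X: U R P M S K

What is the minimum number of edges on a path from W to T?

2

Level 0: W
Level 1: M, N, R, V
Level 2: J, L, O, Q, S, T, U, X
Level 3: K, P
T first appears at level 2.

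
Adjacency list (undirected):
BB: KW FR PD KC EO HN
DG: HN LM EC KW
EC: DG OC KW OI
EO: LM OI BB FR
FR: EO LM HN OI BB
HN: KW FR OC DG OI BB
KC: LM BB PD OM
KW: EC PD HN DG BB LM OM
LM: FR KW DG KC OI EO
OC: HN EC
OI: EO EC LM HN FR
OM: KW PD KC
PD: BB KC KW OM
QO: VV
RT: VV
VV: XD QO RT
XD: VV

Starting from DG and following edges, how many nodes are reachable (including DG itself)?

13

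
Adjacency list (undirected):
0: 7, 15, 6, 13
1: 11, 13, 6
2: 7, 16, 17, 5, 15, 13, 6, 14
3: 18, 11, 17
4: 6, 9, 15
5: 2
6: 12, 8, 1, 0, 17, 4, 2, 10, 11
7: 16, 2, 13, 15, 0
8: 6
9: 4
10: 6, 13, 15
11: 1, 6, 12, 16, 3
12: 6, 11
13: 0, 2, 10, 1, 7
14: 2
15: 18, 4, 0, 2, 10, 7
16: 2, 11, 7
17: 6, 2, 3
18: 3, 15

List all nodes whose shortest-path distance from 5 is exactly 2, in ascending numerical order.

6, 7, 13, 14, 15, 16, 17

Level 0: 5
Level 1: 2
Level 2: 6, 7, 13, 14, 15, 16, 17
Level 3: 0, 1, 3, 4, 8, 10, 11, 12, 18
Level 4: 9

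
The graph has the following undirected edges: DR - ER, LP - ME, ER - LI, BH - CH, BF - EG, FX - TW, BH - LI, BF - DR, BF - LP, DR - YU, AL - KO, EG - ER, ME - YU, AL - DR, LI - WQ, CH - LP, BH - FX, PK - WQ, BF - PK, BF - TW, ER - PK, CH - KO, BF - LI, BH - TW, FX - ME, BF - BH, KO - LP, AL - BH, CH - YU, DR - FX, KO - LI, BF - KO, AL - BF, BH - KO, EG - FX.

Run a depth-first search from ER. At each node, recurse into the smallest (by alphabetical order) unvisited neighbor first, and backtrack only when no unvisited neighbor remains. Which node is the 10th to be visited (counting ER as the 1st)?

PK

Visit ER
ER → DR
DR → AL
AL → BF
BF → BH
BH → CH
CH → KO
KO → LI
LI → WQ
WQ → PK
KO → LP
LP → ME
ME → FX
FX → EG
FX → TW
ME → YU

Visit order: ER, DR, AL, BF, BH, CH, KO, LI, WQ, PK, LP, ME, FX, EG, TW, YU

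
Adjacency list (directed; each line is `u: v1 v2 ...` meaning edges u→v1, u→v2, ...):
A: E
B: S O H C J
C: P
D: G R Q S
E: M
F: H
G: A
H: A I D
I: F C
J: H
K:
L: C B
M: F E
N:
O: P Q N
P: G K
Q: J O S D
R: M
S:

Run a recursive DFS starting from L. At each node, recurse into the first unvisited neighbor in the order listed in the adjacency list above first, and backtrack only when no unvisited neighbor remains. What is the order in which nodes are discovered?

L -> C -> P -> G -> A -> E -> M -> F -> H -> I -> D -> R -> Q -> J -> O -> N -> S -> K -> B

Visit L
L → C
C → P
P → G
G → A
A → E
E → M
M → F
F → H
H → I
H → D
D → R
D → Q
Q → J
Q → O
O → N
Q → S
P → K
L → B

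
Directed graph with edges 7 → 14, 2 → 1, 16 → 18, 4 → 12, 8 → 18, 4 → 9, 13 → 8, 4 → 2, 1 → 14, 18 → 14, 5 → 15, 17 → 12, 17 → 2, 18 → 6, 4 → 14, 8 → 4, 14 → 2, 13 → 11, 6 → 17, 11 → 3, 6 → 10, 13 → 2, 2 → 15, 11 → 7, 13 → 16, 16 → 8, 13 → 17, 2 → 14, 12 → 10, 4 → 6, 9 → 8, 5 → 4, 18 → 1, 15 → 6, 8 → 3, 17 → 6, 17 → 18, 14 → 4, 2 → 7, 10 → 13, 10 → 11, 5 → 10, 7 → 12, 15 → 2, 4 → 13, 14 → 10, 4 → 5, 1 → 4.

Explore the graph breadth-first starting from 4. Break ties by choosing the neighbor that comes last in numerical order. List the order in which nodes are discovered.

Visit 4; enqueue 14, 13, 12, 9, 6, 5, 2 → queue [14, 13, 12, 9, 6, 5, 2]
Visit 14; enqueue 10 → queue [13, 12, 9, 6, 5, 2, 10]
Visit 13; enqueue 17, 16, 11, 8 → queue [12, 9, 6, 5, 2, 10, 17, 16, 11, 8]
Visit 12 → queue [9, 6, 5, 2, 10, 17, 16, 11, 8]
Visit 9 → queue [6, 5, 2, 10, 17, 16, 11, 8]
Visit 6 → queue [5, 2, 10, 17, 16, 11, 8]
Visit 5; enqueue 15 → queue [2, 10, 17, 16, 11, 8, 15]
Visit 2; enqueue 7, 1 → queue [10, 17, 16, 11, 8, 15, 7, 1]
Visit 10 → queue [17, 16, 11, 8, 15, 7, 1]
Visit 17; enqueue 18 → queue [16, 11, 8, 15, 7, 1, 18]
Visit 16 → queue [11, 8, 15, 7, 1, 18]
Visit 11; enqueue 3 → queue [8, 15, 7, 1, 18, 3]
Visit 8 → queue [15, 7, 1, 18, 3]
Visit 15 → queue [7, 1, 18, 3]
Visit 7 → queue [1, 18, 3]
Visit 1 → queue [18, 3]
Visit 18 → queue [3]
Visit 3 → queue []

4 -> 14 -> 13 -> 12 -> 9 -> 6 -> 5 -> 2 -> 10 -> 17 -> 16 -> 11 -> 8 -> 15 -> 7 -> 1 -> 18 -> 3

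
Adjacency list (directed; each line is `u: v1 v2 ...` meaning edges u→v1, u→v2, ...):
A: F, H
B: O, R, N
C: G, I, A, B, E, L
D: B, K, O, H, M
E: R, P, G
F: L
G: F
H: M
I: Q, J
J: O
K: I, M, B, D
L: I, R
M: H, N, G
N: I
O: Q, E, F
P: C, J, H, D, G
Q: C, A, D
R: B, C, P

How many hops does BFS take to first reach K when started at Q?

2

Level 0: Q
Level 1: A, C, D
Level 2: B, E, F, G, H, I, K, L, M, O
Level 3: J, N, P, R
K first appears at level 2.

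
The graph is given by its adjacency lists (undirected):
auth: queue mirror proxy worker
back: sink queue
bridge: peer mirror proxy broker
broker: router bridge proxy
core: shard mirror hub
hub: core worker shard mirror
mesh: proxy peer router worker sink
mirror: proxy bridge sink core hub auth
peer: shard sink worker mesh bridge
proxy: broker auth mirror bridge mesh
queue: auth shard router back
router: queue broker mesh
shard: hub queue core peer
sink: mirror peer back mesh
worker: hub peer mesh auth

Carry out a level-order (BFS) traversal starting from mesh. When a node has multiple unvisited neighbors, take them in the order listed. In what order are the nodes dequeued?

mesh, proxy, peer, router, worker, sink, broker, auth, mirror, bridge, shard, queue, hub, back, core

Visit mesh; enqueue proxy, peer, router, worker, sink → queue [proxy, peer, router, worker, sink]
Visit proxy; enqueue broker, auth, mirror, bridge → queue [peer, router, worker, sink, broker, auth, mirror, bridge]
Visit peer; enqueue shard → queue [router, worker, sink, broker, auth, mirror, bridge, shard]
Visit router; enqueue queue → queue [worker, sink, broker, auth, mirror, bridge, shard, queue]
Visit worker; enqueue hub → queue [sink, broker, auth, mirror, bridge, shard, queue, hub]
Visit sink; enqueue back → queue [broker, auth, mirror, bridge, shard, queue, hub, back]
Visit broker → queue [auth, mirror, bridge, shard, queue, hub, back]
Visit auth → queue [mirror, bridge, shard, queue, hub, back]
Visit mirror; enqueue core → queue [bridge, shard, queue, hub, back, core]
Visit bridge → queue [shard, queue, hub, back, core]
Visit shard → queue [queue, hub, back, core]
Visit queue → queue [hub, back, core]
Visit hub → queue [back, core]
Visit back → queue [core]
Visit core → queue []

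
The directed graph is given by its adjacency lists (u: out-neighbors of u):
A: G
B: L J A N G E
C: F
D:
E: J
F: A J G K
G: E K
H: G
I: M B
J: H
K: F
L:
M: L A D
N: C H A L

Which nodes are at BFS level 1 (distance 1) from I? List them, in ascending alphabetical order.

Level 0: I
Level 1: B, M
Level 2: A, D, E, G, J, L, N
Level 3: C, H, K
Level 4: F

B, M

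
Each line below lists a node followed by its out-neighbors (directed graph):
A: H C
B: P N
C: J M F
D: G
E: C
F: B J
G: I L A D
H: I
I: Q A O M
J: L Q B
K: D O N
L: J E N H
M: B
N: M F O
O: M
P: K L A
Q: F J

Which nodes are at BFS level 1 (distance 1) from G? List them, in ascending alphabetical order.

Level 0: G
Level 1: A, D, I, L
Level 2: C, E, H, J, M, N, O, Q
Level 3: B, F
Level 4: P
Level 5: K

A, D, I, L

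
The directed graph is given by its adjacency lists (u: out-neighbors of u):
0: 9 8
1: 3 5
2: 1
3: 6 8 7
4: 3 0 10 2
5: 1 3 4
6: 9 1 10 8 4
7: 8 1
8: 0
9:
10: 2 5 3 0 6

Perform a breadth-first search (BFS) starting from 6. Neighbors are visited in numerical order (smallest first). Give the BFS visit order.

6 1 4 8 9 10 3 5 0 2 7

Visit 6; enqueue 1, 4, 8, 9, 10 → queue [1, 4, 8, 9, 10]
Visit 1; enqueue 3, 5 → queue [4, 8, 9, 10, 3, 5]
Visit 4; enqueue 0, 2 → queue [8, 9, 10, 3, 5, 0, 2]
Visit 8 → queue [9, 10, 3, 5, 0, 2]
Visit 9 → queue [10, 3, 5, 0, 2]
Visit 10 → queue [3, 5, 0, 2]
Visit 3; enqueue 7 → queue [5, 0, 2, 7]
Visit 5 → queue [0, 2, 7]
Visit 0 → queue [2, 7]
Visit 2 → queue [7]
Visit 7 → queue []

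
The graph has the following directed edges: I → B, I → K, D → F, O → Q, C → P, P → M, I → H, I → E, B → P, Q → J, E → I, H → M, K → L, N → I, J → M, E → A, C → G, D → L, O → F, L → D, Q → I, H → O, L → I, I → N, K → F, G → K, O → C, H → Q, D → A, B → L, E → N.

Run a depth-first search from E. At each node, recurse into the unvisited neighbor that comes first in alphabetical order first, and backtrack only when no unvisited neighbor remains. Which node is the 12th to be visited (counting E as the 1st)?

C

Visit E
E → A
E → I
I → B
B → L
L → D
D → F
B → P
P → M
I → H
H → O
O → C
C → G
G → K
O → Q
Q → J
I → N

Visit order: E, A, I, B, L, D, F, P, M, H, O, C, G, K, Q, J, N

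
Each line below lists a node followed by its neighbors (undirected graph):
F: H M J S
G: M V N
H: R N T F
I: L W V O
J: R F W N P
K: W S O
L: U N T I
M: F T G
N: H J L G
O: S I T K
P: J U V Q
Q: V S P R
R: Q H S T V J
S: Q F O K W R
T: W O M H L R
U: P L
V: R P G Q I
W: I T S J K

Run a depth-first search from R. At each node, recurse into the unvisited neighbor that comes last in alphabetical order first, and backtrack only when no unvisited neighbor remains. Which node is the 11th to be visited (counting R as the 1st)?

U

Visit R
R → V
V → Q
Q → S
S → W
W → T
T → O
O → K
O → I
I → L
L → U
U → P
P → J
J → N
N → H
H → F
F → M
M → G

Visit order: R, V, Q, S, W, T, O, K, I, L, U, P, J, N, H, F, M, G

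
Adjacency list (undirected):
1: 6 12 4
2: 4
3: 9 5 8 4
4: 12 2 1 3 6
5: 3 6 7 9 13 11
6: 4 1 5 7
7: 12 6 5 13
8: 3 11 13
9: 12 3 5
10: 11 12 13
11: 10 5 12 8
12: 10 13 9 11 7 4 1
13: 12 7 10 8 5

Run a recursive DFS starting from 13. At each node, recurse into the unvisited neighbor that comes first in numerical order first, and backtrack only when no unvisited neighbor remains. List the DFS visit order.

13 -> 5 -> 3 -> 4 -> 1 -> 6 -> 7 -> 12 -> 9 -> 10 -> 11 -> 8 -> 2

Visit 13
13 → 5
5 → 3
3 → 4
4 → 1
1 → 6
6 → 7
7 → 12
12 → 9
12 → 10
10 → 11
11 → 8
4 → 2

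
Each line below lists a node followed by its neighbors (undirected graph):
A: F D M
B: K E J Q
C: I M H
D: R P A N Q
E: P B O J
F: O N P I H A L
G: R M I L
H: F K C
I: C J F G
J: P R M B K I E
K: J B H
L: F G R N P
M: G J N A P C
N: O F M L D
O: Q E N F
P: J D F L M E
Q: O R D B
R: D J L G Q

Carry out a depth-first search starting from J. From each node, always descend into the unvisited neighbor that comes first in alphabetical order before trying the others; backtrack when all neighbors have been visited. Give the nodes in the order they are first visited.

Visit J
J → B
B → E
E → O
O → F
F → A
A → D
D → N
N → L
L → G
G → I
I → C
C → H
H → K
C → M
M → P
G → R
R → Q

J B E O F A D N L G I C H K M P R Q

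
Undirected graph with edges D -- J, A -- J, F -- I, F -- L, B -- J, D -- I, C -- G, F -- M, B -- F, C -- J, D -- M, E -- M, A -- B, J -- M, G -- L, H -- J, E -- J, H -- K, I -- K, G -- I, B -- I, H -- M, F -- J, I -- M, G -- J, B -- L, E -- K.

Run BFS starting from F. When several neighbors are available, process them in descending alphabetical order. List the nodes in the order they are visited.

F M L J I B H E D G C A K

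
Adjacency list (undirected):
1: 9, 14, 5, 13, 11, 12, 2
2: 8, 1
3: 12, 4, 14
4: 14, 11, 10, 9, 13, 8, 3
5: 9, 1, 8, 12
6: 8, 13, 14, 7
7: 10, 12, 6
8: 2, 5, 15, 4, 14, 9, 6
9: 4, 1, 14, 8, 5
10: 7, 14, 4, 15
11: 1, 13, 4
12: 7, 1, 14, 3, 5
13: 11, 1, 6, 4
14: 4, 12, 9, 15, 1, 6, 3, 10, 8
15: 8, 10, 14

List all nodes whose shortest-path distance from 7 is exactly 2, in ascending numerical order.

Level 0: 7
Level 1: 6, 10, 12
Level 2: 1, 3, 4, 5, 8, 13, 14, 15
Level 3: 2, 9, 11

1, 3, 4, 5, 8, 13, 14, 15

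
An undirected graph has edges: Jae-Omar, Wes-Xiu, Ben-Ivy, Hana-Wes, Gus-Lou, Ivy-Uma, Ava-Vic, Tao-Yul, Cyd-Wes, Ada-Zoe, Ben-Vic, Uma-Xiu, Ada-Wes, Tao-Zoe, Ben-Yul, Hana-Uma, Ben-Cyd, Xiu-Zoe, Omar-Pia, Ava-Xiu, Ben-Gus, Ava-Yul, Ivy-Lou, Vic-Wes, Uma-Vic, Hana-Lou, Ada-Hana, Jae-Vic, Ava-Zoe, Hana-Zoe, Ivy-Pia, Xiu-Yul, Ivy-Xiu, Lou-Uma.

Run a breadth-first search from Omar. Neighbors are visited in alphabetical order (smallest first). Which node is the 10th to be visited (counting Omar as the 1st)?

Visit Omar; enqueue Jae, Pia → queue [Jae, Pia]
Visit Jae; enqueue Vic → queue [Pia, Vic]
Visit Pia; enqueue Ivy → queue [Vic, Ivy]
Visit Vic; enqueue Ava, Ben, Uma, Wes → queue [Ivy, Ava, Ben, Uma, Wes]
Visit Ivy; enqueue Lou, Xiu → queue [Ava, Ben, Uma, Wes, Lou, Xiu]
Visit Ava; enqueue Yul, Zoe → queue [Ben, Uma, Wes, Lou, Xiu, Yul, Zoe]
Visit Ben; enqueue Cyd, Gus → queue [Uma, Wes, Lou, Xiu, Yul, Zoe, Cyd, Gus]
Visit Uma; enqueue Hana → queue [Wes, Lou, Xiu, Yul, Zoe, Cyd, Gus, Hana]
Visit Wes; enqueue Ada → queue [Lou, Xiu, Yul, Zoe, Cyd, Gus, Hana, Ada]
Visit Lou → queue [Xiu, Yul, Zoe, Cyd, Gus, Hana, Ada]
Visit Xiu → queue [Yul, Zoe, Cyd, Gus, Hana, Ada]
Visit Yul; enqueue Tao → queue [Zoe, Cyd, Gus, Hana, Ada, Tao]
Visit Zoe → queue [Cyd, Gus, Hana, Ada, Tao]
Visit Cyd → queue [Gus, Hana, Ada, Tao]
Visit Gus → queue [Hana, Ada, Tao]
Visit Hana → queue [Ada, Tao]
Visit Ada → queue [Tao]
Visit Tao → queue []

Visit order: Omar, Jae, Pia, Vic, Ivy, Ava, Ben, Uma, Wes, Lou, Xiu, Yul, Zoe, Cyd, Gus, Hana, Ada, Tao

Lou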